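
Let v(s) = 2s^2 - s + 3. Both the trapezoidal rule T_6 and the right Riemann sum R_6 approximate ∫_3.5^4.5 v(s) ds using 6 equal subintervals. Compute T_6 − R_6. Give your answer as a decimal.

T_6 ≈ 31.175926.
R_6 ≈ 32.425926.
T_6 − R_6 = -1.25.

-1.25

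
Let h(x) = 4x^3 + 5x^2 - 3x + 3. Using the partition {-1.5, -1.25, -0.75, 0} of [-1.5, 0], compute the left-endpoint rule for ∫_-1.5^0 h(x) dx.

9.46875

Subinterval widths: 0.25, 0.5, 0.75.
Left endpoints: -1.5, -1.25, -0.75.
h(-1.5) = 5.25, h(-1.25) = 6.75, h(-0.75) = 6.375.
Sum = Σ Δx_i · h(x_i).
Sum = 9.46875.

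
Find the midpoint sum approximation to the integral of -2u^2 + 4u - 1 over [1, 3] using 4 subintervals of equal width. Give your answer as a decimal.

-3.25

Δu = (3 − 1)/4 = 0.5.
Midpoints: 1.25, 1.75, 2.25, 2.75.
f(1.25) = 0.875, f(1.75) = -0.125, f(2.25) = -2.125, f(2.75) = -5.125.
Sum = Δu · [f(1.25) + f(1.75) + f(2.25) + f(2.75)].
Sum = -3.25.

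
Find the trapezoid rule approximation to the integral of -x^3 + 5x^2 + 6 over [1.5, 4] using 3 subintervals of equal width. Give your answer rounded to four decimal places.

52.3669

Δx = (4 − 1.5)/3 = 5/6.
f(1.5) = 13.875, f(7/3) = 554/27, f(19/6) = 5267/216, f(4) = 22.
T_3 = (Δx/2)·[f(x_0) + 2f(x_1) + 2f(x_2) + f(x_3)].
Sum ≈ 52.3669.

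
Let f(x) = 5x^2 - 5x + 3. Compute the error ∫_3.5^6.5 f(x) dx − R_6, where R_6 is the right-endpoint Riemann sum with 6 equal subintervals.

-34.375

Exact integral: ∫_3.5^6.5 f(x) dx = 320.25.
R_6 = 354.625.
Error = 320.25 − 354.625 = -34.375.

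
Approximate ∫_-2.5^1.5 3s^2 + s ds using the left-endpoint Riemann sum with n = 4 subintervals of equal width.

Δs = (1.5 − (-2.5))/4 = 1.
Left endpoints: -2.5, -1.5, -0.5, 0.5.
f(-2.5) = 16.25, f(-1.5) = 5.25, f(-0.5) = 0.25, f(0.5) = 1.25.
Sum = Δs · [f(-2.5) + f(-1.5) + f(-0.5) + f(0.5)].
Sum = 23.

23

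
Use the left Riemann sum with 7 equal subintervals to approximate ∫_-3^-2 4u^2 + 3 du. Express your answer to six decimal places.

Δu = (-2 − (-3))/7 = 1/7.
Left endpoints: -3, -20/7, -19/7, -18/7, -17/7, -16/7, -15/7.
f(-3) = 39, f(-20/7) = 1747/49, f(-19/7) = 1591/49, f(-18/7) = 1443/49, f(-17/7) = 1303/49, f(-16/7) = 1171/49, f(-15/7) = 1047/49.
Sum = Δu · [f(-3) + f(-20/7) + f(-19/7) + ...].
Sum ≈ 29.775510.

29.775510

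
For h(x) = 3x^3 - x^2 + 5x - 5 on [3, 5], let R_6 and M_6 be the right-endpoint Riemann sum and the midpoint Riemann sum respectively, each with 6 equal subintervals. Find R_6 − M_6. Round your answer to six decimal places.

R_6 ≈ 454.62962963.
M_6 ≈ 404.68518519.
R_6 − M_6 ≈ 49.944444.

49.944444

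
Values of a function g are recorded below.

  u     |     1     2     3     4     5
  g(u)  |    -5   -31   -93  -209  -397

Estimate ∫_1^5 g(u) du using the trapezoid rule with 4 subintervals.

Δu = 1.
T_4 = (1/2)·[(-5) + 2·(-31) + 2·(-93) + 2·(-209) + (-397)] = -534.

-534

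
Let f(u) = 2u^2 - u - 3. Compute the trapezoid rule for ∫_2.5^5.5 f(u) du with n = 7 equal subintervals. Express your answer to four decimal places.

79.6837

Δu = (5.5 − 2.5)/7 = 3/7.
f(2.5) = 7, f(41/14) = 550/49, f(47/14) = 793/49, f(53/14) = 1072/49, f(59/14) = 1387/49, f(65/14) = 1738/49, f(71/14) = 2125/49, f(5.5) = 52.
T_7 = (Δu/2)·[f(u_0) + 2f(u_1) + ... + 2f(u_{6}) + f(u_7)].
Sum ≈ 79.6837.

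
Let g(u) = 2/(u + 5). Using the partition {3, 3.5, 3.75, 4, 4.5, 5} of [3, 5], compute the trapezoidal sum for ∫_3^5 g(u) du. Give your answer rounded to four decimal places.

Subinterval widths: 0.5, 0.25, 0.25, 0.5, 0.5.
g(3) = 0.25, g(3.5) = 4/17, g(3.75) = 8/35, g(4) = 2/9, g(4.5) = 4/19, g(5) = 0.2.
On each subinterval the trapezoid contributes (Δu_i/2)·[g(u_{i-1}) + g(u_i)].
Sum ≈ 0.4465.

0.4465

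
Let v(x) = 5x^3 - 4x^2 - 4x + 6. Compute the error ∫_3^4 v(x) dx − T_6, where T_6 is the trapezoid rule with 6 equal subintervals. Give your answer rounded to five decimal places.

-0.22454

Exact integral: ∫_3^4 v(x) dx ≈ 161.4166667.
T_6 ≈ 161.6412037.
Error ≈ 161.4166667 − 161.6412037 ≈ -0.22454.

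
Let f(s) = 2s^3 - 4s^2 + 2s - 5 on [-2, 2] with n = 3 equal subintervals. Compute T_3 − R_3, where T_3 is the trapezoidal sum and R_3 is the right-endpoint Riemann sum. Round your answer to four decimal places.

T_3 ≈ -46.074074.
R_3 ≈ -19.407407.
T_3 − R_3 ≈ -26.6667.

-26.6667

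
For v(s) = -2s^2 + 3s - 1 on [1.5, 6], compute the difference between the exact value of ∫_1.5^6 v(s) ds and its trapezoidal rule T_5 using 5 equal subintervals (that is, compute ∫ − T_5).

1.215

Exact integral: ∫_1.5^6 v(s) ds = -95.625.
T_5 = -96.84.
Error = -95.625 − (-96.84) = 1.215.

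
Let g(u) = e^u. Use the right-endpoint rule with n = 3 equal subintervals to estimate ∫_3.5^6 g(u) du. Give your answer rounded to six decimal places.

545.796734

Δu = (6 − 3.5)/3 = 5/6.
Right endpoints: 13/3, 31/6, 6.
g(13/3) ≈ 76.197857, g(31/6) ≈ 175.329431, g(6) ≈ 403.428793.
Sum = Δu · [g(13/3) + g(31/6) + g(6)].
Sum ≈ 545.796734.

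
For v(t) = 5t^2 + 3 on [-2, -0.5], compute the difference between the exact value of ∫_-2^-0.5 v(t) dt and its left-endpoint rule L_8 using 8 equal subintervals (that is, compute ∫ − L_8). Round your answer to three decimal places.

-1.802

Exact integral: ∫_-2^-0.5 v(t) dt = 17.625.
L_8 ≈ 19.42676.
Error ≈ 17.625 − 19.42676 ≈ -1.802.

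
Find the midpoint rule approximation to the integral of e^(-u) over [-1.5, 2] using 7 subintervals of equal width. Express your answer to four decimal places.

Δu = (2 − (-1.5))/7 = 0.5.
Midpoints: -1.25, -0.75, -0.25, 0.25, 0.75, 1.25, 1.75.
f(-1.25) ≈ 3.4903, f(-0.75) ≈ 2.1170, f(-0.25) ≈ 1.2840, f(0.25) ≈ 0.7788, f(0.75) ≈ 0.4724, f(1.25) ≈ 0.2865, f(1.75) ≈ 0.1738.
Sum = Δu · [f(-1.25) + f(-0.75) + f(-0.25) + ...].
Sum ≈ 4.3014.

4.3014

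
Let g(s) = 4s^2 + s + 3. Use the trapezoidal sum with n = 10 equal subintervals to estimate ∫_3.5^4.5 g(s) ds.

Δs = (4.5 − 3.5)/10 = 0.1.
g(3.5) = 55.5, g(3.6) = 58.44, g(3.7) = 61.46, g(3.8) = 64.56, g(3.9) = 67.74, g(4) = 71, g(4.1) = 74.34, g(4.2) = 77.76, g(4.3) = 81.26, g(4.4) = 84.84, g(4.5) = 88.5.
T_10 = (Δs/2)·[g(s_0) + 2g(s_1) + ... + 2g(s_{9}) + g(s_10)].
Sum = 71.34.

71.34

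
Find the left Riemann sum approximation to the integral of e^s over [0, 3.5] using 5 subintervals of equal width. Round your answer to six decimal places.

Δs = (3.5 − 0)/5 = 0.7.
Left endpoints: 0, 0.7, 1.4, 2.1, 2.8.
f(0) ≈ 1.000000, f(0.7) ≈ 2.013753, f(1.4) ≈ 4.055200, f(2.1) ≈ 8.166170, f(2.8) ≈ 16.444647.
Sum = Δs · [f(0) + f(0.7) + f(1.4) + f(2.1) + f(2.8)].
Sum ≈ 22.175839.

22.175839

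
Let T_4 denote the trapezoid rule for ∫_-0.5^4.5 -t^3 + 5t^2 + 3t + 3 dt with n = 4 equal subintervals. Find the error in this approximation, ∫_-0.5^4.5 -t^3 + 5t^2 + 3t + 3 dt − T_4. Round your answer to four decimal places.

1.3021

Exact integral: ∫_-0.5^4.5 f(t) dt ≈ 94.583333.
T_4 = 93.28125.
Error ≈ 94.583333 − 93.28125 ≈ 1.3021.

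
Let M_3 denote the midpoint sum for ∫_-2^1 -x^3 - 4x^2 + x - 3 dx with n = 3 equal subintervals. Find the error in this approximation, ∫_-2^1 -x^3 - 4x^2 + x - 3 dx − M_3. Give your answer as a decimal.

-0.625

Exact integral: ∫_-2^1 f(x) dx = -18.75.
M_3 = -18.125.
Error = -18.75 − (-18.125) = -0.625.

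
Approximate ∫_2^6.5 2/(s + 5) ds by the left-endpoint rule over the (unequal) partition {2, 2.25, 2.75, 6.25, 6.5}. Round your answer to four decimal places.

1.1570

Subinterval widths: 0.25, 0.5, 3.5, 0.25.
Left endpoints: 2, 2.25, 2.75, 6.25.
f(2) = 2/7, f(2.25) = 8/29, f(2.75) = 8/31, f(6.25) = 8/45.
Sum = Σ Δs_i · f(s_i).
Sum ≈ 1.1570.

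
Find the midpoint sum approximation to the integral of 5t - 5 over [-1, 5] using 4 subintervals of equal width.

Δt = (5 − (-1))/4 = 1.5.
Midpoints: -0.25, 1.25, 2.75, 4.25.
f(-0.25) = -6.25, f(1.25) = 1.25, f(2.75) = 8.75, f(4.25) = 16.25.
Sum = Δt · [f(-0.25) + f(1.25) + f(2.75) + f(4.25)].
Sum = 30.

30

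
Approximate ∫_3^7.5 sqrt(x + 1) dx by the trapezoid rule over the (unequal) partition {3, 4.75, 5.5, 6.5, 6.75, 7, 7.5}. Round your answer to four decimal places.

11.1753

Subinterval widths: 1.75, 0.75, 1, 0.25, 0.25, 0.5.
f(3) ≈ 2.0000, f(4.75) ≈ 2.3979, f(5.5) ≈ 2.5495, f(6.5) ≈ 2.7386, f(6.75) ≈ 2.7839, f(7) ≈ 2.8284, f(7.5) ≈ 2.9155.
On each subinterval the trapezoid contributes (Δx_i/2)·[f(x_{i-1}) + f(x_i)].
Sum ≈ 11.1753.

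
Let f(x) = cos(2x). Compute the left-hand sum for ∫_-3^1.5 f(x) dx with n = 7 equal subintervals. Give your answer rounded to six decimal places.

Δx = (1.5 − (-3))/7 = 9/14.
Left endpoints: -3, -33/14, -12/7, -15/14, -3/7, 3/14, 6/7.
f(-3) ≈ 0.960170, f(-33/14) ≈ 0.001897, f(-12/7) ≈ -0.959103, f(-15/14) ≈ -0.541366, f(-3/7) ≈ 0.654600, f(3/14) ≈ 0.909560, f(6/7) ≈ -0.142998.
Sum = Δx · [f(-3) + f(-33/14) + f(-12/7) + ...].
Sum ≈ 0.567489.

0.567489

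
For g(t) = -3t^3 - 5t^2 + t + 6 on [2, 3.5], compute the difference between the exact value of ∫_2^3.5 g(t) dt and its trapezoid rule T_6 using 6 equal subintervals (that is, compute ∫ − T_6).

0.46484375

Exact integral: ∫_2^3.5 g(t) dt = -145.546875.
T_6 = -146.01171875.
Error = -145.546875 − (-146.01171875) = 0.46484375.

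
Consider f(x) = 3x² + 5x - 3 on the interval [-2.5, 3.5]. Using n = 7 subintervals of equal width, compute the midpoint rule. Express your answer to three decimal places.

54.398

Δx = (3.5 − (-2.5))/7 = 6/7.
Midpoints: -29/14, -17/14, -5/14, 0.5, 19/14, 31/14, 43/14.
f(-29/14) = -95/196, f(-17/14) = -911/196, f(-5/14) = -863/196, f(0.5) = 0.25, f(19/14) = 1825/196, f(31/14) = 4465/196, f(43/14) = 7969/196.
Sum = Δx · [f(-29/14) + f(-17/14) + f(-5/14) + ...].
Sum ≈ 54.398.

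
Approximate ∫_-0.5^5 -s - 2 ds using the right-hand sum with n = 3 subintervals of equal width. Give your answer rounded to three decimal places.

Δs = (5 − (-0.5))/3 = 11/6.
Right endpoints: 4/3, 19/6, 5.
f(4/3) = -10/3, f(19/6) = -31/6, f(5) = -7.
Sum = Δs · [f(4/3) + f(19/6) + f(5)].
Sum ≈ -28.417.

-28.417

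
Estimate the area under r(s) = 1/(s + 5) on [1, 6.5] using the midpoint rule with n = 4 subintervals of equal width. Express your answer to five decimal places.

Δs = (6.5 − 1)/4 = 1.375.
Midpoints: 1.6875, 3.0625, 4.4375, 5.8125.
r(1.6875) = 16/107, r(3.0625) = 16/129, r(4.4375) = 16/151, r(5.8125) = 16/173.
Sum = Δs · [r(1.6875) + r(3.0625) + r(4.4375) + r(5.8125)].
Sum ≈ 0.64901.

0.64901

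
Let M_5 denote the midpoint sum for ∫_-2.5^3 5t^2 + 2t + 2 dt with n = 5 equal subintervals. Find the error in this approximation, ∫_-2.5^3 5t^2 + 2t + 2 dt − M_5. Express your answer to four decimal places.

Exact integral: ∫_-2.5^3 f(t) dt ≈ 84.791667.
M_5 = 82.01875.
Error ≈ 84.791667 − 82.01875 ≈ 2.7729.

2.7729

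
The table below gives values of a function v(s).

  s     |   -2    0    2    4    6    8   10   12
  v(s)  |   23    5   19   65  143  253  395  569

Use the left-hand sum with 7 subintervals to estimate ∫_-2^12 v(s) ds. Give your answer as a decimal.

Δs = 2.
Sum = 2·[23 + 5 + 19 + 65 + 143 + 253 + 395] = 1806.

1806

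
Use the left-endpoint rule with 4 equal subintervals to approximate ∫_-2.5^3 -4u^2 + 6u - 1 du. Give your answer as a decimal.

-76.140625

Δu = (3 − (-2.5))/4 = 1.375.
Left endpoints: -2.5, -1.125, 0.25, 1.625.
f(-2.5) = -41, f(-1.125) = -12.8125, f(0.25) = 0.25, f(1.625) = -1.8125.
Sum = Δu · [f(-2.5) + f(-1.125) + f(0.25) + f(1.625)].
Sum = -76.140625.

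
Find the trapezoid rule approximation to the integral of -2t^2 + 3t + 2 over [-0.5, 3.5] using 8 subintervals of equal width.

Δt = (3.5 − (-0.5))/8 = 0.5.
f(-0.5) = 0, f(0) = 2, f(0.5) = 3, f(1) = 3, f(1.5) = 2, f(2) = 0, f(2.5) = -3, f(3) = -7, f(3.5) = -12.
T_8 = (Δt/2)·[f(t_0) + 2f(t_1) + ... + 2f(t_{7}) + f(t_8)].
Sum = -3.

-3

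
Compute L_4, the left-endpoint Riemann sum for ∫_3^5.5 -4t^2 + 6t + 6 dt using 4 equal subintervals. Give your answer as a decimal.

-85.859375

Δt = (5.5 − 3)/4 = 0.625.
Left endpoints: 3, 3.625, 4.25, 4.875.
f(3) = -12, f(3.625) = -24.8125, f(4.25) = -40.75, f(4.875) = -59.8125.
Sum = Δt · [f(3) + f(3.625) + f(4.25) + f(4.875)].
Sum = -85.859375.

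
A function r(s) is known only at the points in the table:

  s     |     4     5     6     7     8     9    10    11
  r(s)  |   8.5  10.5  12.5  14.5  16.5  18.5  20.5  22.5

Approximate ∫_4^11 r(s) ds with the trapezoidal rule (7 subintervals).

Δs = 1.
T_7 = (1/2)·[8.5 + 2·10.5 + 2·12.5 + 2·14.5 + 2·16.5 + 2·18.5 + 2·20.5 + 22.5] = 108.5.

108.5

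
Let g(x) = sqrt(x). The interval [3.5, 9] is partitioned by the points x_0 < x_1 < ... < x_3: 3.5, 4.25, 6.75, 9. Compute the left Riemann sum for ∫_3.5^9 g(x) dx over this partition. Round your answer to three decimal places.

Subinterval widths: 0.75, 2.5, 2.25.
Left endpoints: 3.5, 4.25, 6.75.
g(3.5) ≈ 1.871, g(4.25) ≈ 2.062, g(6.75) ≈ 2.598.
Sum = Σ Δx_i · g(x_i).
Sum ≈ 12.403.

12.403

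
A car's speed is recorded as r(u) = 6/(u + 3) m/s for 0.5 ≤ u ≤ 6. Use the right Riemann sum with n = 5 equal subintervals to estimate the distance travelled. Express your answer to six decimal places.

Δu = (6 − 0.5)/5 = 1.1.
Right endpoints: 1.6, 2.7, 3.8, 4.9, 6.
r(1.6) = 30/23, r(2.7) = 20/19, r(3.8) = 15/17, r(4.9) = 60/79, r(6) = 2/3.
Sum = Δu · [r(1.6) + r(2.7) + r(3.8) + r(4.9) + r(6)].
Sum ≈ 5.132042.

5.132042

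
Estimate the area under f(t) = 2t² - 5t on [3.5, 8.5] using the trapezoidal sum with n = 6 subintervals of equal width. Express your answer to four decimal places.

231.9907

Δt = (8.5 − 3.5)/6 = 5/6.
f(3.5) = 7, f(13/3) = 143/9, f(31/6) = 248/9, f(6) = 42, f(41/6) = 533/9, f(23/3) = 713/9, f(8.5) = 102.
T_6 = (Δt/2)·[f(t_0) + 2f(t_1) + ... + 2f(t_{5}) + f(t_6)].
Sum ≈ 231.9907.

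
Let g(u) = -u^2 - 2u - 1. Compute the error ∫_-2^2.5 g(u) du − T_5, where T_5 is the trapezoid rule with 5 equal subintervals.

0.6075

Exact integral: ∫_-2^2.5 g(u) du = -14.625.
T_5 = -15.2325.
Error = -14.625 − (-15.2325) = 0.6075.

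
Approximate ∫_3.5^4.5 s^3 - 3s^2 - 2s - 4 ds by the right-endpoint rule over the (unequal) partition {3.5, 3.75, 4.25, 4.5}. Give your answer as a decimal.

9.14453125

Subinterval widths: 0.25, 0.5, 0.25.
Right endpoints: 3.75, 4.25, 4.5.
f(3.75) = -0.953125, f(4.25) = 10.078125, f(4.5) = 17.375.
Sum = Σ Δs_i · f(s_i).
Sum = 9.14453125.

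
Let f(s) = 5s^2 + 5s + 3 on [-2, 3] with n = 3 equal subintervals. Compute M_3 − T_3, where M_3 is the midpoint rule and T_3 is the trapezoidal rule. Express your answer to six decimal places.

-17.361111

M_3 ≈ 80.04629630.
T_3 ≈ 97.40740741.
M_3 − T_3 ≈ -17.361111.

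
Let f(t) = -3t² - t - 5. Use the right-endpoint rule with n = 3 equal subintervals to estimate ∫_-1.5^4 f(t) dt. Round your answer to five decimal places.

Δt = (4 − (-1.5))/3 = 11/6.
Right endpoints: 1/3, 13/6, 4.
f(1/3) = -17/3, f(13/6) = -21.25, f(4) = -57.
Sum = Δt · [f(1/3) + f(13/6) + f(4)].
Sum ≈ -153.84722.

-153.84722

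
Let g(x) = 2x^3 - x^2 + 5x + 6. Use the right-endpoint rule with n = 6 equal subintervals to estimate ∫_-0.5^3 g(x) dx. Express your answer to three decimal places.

93.967

Δx = (3 − (-0.5))/6 = 7/12.
Right endpoints: 1/12, 2/3, 1.25, 11/6, 29/12, 3.
g(1/12) = 5539/864, g(2/3) = 256/27, g(1.25) = 14.59375, g(11/6) = 1303/54, g(29/12) = 34967/864, g(3) = 66.
Sum = Δx · [g(1/12) + g(2/3) + g(1.25) + ...].
Sum ≈ 93.967.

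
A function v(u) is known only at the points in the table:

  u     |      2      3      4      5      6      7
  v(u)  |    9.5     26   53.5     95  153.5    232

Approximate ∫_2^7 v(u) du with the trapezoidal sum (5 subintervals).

Δu = 1.
T_5 = (1/2)·[9.5 + 2·26 + 2·53.5 + 2·95 + 2·153.5 + 232] = 448.75.

448.75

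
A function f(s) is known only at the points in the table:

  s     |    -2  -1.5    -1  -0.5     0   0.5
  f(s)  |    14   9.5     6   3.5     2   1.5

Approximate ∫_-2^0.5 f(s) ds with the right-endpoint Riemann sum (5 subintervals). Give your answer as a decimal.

11.25

Δs = 0.5.
Sum = 0.5·[9.5 + 6 + 3.5 + 2 + 1.5] = 11.25.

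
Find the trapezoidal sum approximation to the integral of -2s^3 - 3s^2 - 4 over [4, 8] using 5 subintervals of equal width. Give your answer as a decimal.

Δs = (8 − 4)/5 = 0.8.
f(4) = -180, f(4.8) = -294.304, f(5.6) = -449.312, f(6.4) = -651.168, f(7.2) = -906.016, f(8) = -1220.
T_5 = (Δs/2)·[f(s_0) + 2f(s_1) + ... + 2f(s_{4}) + f(s_5)].
Sum = -2400.64.

-2400.64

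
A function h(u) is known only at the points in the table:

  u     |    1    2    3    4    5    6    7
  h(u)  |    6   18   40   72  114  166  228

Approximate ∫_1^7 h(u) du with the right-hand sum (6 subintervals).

Δu = 1.
Sum = 1·[18 + 40 + 72 + 114 + 166 + 228] = 638.

638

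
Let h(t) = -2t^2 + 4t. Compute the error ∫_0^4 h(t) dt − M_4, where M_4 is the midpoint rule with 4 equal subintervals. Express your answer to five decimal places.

-0.66667

Exact integral: ∫_0^4 h(t) dt ≈ -10.6666667.
M_4 = -10.
Error ≈ -10.6666667 − (-10) ≈ -0.66667.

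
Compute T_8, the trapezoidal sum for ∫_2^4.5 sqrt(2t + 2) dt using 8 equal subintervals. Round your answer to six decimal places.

Δt = (4.5 − 2)/8 = 0.3125.
f(2) ≈ 2.449490, f(2.3125) ≈ 2.573908, f(2.625) ≈ 2.692582, f(2.9375) ≈ 2.806243, f(3.25) ≈ 2.915476, f(3.5625) ≈ 3.020761, f(3.875) ≈ 3.122499, f(4.1875) ≈ 3.221025, f(4.5) ≈ 3.316625.
T_8 = (Δt/2)·[f(t_0) + 2f(t_1) + ... + 2f(t_{7}) + f(t_8)].
Sum ≈ 7.261110.

7.261110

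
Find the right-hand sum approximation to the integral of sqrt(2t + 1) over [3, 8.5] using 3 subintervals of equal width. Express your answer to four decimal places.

Δt = (8.5 − 3)/3 = 11/6.
Right endpoints: 29/6, 20/3, 8.5.
f(29/6) ≈ 3.2660, f(20/3) ≈ 3.7859, f(8.5) ≈ 4.2426.
Sum = Δt · [f(29/6) + f(20/3) + f(8.5)].
Sum ≈ 20.7067.

20.7067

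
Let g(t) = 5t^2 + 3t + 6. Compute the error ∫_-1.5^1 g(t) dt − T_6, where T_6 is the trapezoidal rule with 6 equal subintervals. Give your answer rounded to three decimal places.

Exact integral: ∫_-1.5^1 g(t) dt ≈ 20.41667.
T_6 ≈ 20.77836.
Error ≈ 20.41667 − 20.77836 ≈ -0.362.

-0.362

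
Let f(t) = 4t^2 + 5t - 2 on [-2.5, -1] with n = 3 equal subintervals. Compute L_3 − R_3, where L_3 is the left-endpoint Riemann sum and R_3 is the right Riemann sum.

6.75

L_3 = 7.
R_3 = 0.25.
L_3 − R_3 = 6.75.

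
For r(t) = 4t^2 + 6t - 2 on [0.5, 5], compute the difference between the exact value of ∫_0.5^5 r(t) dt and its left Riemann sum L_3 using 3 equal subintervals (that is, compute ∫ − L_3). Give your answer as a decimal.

87.75

Exact integral: ∫_0.5^5 r(t) dt = 231.75.
L_3 = 144.
Error = 231.75 − 144 = 87.75.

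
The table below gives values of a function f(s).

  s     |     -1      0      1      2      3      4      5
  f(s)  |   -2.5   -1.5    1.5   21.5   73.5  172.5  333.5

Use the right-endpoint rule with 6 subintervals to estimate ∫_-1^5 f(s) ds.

601

Δs = 1.
Sum = 1·[(-1.5) + 1.5 + 21.5 + 73.5 + 172.5 + 333.5] = 601.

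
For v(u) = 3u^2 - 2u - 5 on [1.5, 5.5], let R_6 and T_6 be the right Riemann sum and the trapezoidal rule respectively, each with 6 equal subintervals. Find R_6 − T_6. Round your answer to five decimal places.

25.33333

R_6 ≈ 141.2222222.
T_6 ≈ 115.8888889.
R_6 − T_6 ≈ 25.33333.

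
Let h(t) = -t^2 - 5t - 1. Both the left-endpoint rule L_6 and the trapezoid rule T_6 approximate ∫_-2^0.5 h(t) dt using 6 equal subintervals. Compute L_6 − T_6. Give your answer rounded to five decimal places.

1.82292

L_6 ≈ 5.9172454.
T_6 ≈ 4.0943287.
L_6 − T_6 ≈ 1.82292.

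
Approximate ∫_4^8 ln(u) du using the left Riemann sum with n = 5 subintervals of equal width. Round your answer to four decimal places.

Δu = (8 − 4)/5 = 0.8.
Left endpoints: 4, 4.8, 5.6, 6.4, 7.2.
f(4) ≈ 1.3863, f(4.8) ≈ 1.5686, f(5.6) ≈ 1.7228, f(6.4) ≈ 1.8563, f(7.2) ≈ 1.9741.
Sum = Δu · [f(4) + f(4.8) + f(5.6) + f(6.4) + f(7.2)].
Sum ≈ 6.8064.

6.8064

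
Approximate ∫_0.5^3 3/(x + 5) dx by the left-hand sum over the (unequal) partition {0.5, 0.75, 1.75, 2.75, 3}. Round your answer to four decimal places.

Subinterval widths: 0.25, 1, 1, 0.25.
Left endpoints: 0.5, 0.75, 1.75, 2.75.
f(0.5) = 6/11, f(0.75) = 12/23, f(1.75) = 4/9, f(2.75) = 12/31.
Sum = Σ Δx_i · f(x_i).
Sum ≈ 1.1993.

1.1993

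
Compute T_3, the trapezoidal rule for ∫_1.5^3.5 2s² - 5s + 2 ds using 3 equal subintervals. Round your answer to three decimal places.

5.630

Δs = (3.5 − 1.5)/3 = 2/3.
f(1.5) = -1, f(13/6) = 5/9, f(17/6) = 35/9, f(3.5) = 9.
T_3 = (Δs/2)·[f(s_0) + 2f(s_1) + 2f(s_2) + f(s_3)].
Sum ≈ 5.630.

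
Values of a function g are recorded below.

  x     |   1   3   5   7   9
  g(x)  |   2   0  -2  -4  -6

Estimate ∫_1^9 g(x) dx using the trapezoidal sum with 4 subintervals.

Δx = 2.
T_4 = (2/2)·[2 + 2·0 + 2·(-2) + 2·(-4) + (-6)] = -16.

-16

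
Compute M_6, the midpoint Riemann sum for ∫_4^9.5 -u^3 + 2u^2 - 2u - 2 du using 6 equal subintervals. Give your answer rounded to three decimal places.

-1521.570

Δu = (9.5 − 4)/6 = 11/12.
Midpoints: 107/24, 5.375, 151/24, 173/24, 8.125, 217/24.
f(107/24) = -826403/13824, f(5.375) = -56451/512, f(151/24) = -2550103/13824, f(173/24) = -3968069/13824, f(8.125) = -216369/512, f(217/24) = -8235673/13824.
Sum = Δu · [f(107/24) + f(5.375) + f(151/24) + ...].
Sum ≈ -1521.570.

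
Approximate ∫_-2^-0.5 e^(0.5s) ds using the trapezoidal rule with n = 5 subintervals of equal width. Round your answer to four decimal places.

Δs = (-0.5 − (-2))/5 = 0.3.
f(-2) ≈ 0.3679, f(-1.7) ≈ 0.4274, f(-1.4) ≈ 0.4966, f(-1.1) ≈ 0.5769, f(-0.8) ≈ 0.6703, f(-0.5) ≈ 0.7788.
T_5 = (Δs/2)·[f(s_0) + 2f(s_1) + ... + 2f(s_{4}) + f(s_5)].
Sum ≈ 0.8234.

0.8234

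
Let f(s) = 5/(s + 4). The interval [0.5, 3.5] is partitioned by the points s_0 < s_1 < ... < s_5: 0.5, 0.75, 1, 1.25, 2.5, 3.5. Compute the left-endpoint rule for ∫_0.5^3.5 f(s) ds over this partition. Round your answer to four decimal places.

Subinterval widths: 0.25, 0.25, 0.25, 1.25, 1.
Left endpoints: 0.5, 0.75, 1, 1.25, 2.5.
f(0.5) = 10/9, f(0.75) = 20/19, f(1) = 1, f(1.25) = 20/21, f(2.5) = 10/13.
Sum = Σ Δs_i · f(s_i).
Sum ≈ 2.7506.

2.7506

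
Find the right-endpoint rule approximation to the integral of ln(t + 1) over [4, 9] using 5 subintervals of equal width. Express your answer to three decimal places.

Δt = (9 − 4)/5 = 1.
Right endpoints: 5, 6, 7, 8, 9.
f(5) ≈ 1.792, f(6) ≈ 1.946, f(7) ≈ 2.079, f(8) ≈ 2.197, f(9) ≈ 2.303.
Sum = Δt · [f(5) + f(6) + f(7) + f(8) + f(9)].
Sum ≈ 10.317.

10.317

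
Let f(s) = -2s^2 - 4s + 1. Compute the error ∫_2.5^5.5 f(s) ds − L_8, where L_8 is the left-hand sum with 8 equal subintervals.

Exact integral: ∫_2.5^5.5 f(s) ds = -145.5.
L_8 = -134.390625.
Error = -145.5 − (-134.390625) = -11.109375.

-11.109375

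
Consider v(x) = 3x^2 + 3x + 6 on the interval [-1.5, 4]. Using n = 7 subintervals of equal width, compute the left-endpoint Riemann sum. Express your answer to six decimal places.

Δx = (4 − (-1.5))/7 = 11/14.
Left endpoints: -1.5, -5/7, 1/14, 6/7, 23/14, 17/7, 45/14.
v(-1.5) = 8.25, v(-5/7) = 264/49, v(1/14) = 1221/196, v(6/7) = 528/49, v(23/14) = 3729/196, v(17/7) = 1518/49, v(45/14) = 9141/196.
Sum = Δx · [v(-1.5) + v(-5/7) + v(1/14) + ...].
Sum ≈ 100.010204.

100.010204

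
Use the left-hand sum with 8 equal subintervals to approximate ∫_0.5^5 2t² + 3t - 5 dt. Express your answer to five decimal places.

80.63086

Δt = (5 − 0.5)/8 = 0.5625.
Left endpoints: 0.5, 1.0625, 1.625, 2.1875, 2.75, 3.3125, 3.875, 4.4375.
f(0.5) = -3, f(1.0625) = 0.4453125, f(1.625) = 5.15625, f(2.1875) = 11.1328125, f(2.75) = 18.375, f(3.3125) = 26.8828125, f(3.875) = 36.65625, f(4.4375) = 47.6953125.
Sum = Δt · [f(0.5) + f(1.0625) + f(1.625) + ...].
Sum ≈ 80.63086.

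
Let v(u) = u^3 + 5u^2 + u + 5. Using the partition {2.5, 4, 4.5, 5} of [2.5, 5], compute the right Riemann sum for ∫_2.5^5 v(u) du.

460.4375

Subinterval widths: 1.5, 0.5, 0.5.
Right endpoints: 4, 4.5, 5.
v(4) = 153, v(4.5) = 201.875, v(5) = 260.
Sum = Σ Δu_i · v(u_i).
Sum = 460.4375.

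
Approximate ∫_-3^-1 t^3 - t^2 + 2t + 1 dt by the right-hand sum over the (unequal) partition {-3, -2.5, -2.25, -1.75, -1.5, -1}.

Subinterval widths: 0.5, 0.25, 0.5, 0.25, 0.5.
Right endpoints: -2.5, -2.25, -1.75, -1.5, -1.
f(-2.5) = -25.875, f(-2.25) = -19.953125, f(-1.75) = -10.921875, f(-1.5) = -7.625, f(-1) = -3.
Sum = Σ Δt_i · f(t_i).
Sum = -26.79296875.

-26.79296875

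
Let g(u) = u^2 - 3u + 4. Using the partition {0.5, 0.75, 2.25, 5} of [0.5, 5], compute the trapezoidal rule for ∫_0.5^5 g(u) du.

26.53125

Subinterval widths: 0.25, 1.5, 2.75.
g(0.5) = 2.75, g(0.75) = 2.3125, g(2.25) = 2.3125, g(5) = 14.
On each subinterval the trapezoid contributes (Δu_i/2)·[g(u_{i-1}) + g(u_i)].
Sum = 26.53125.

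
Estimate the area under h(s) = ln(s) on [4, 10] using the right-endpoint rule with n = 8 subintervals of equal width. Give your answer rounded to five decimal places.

Δs = (10 − 4)/8 = 0.75.
Right endpoints: 4.75, 5.5, 6.25, 7, 7.75, 8.5, 9.25, 10.
h(4.75) ≈ 1.55814, h(5.5) ≈ 1.70475, h(6.25) ≈ 1.83258, h(7) ≈ 1.94591, h(7.75) ≈ 2.04769, h(8.5) ≈ 2.14007, h(9.25) ≈ 2.22462, h(10) ≈ 2.30259.
Sum = Δs · [h(4.75) + h(5.5) + h(6.25) + ...].
Sum ≈ 11.81726.

11.81726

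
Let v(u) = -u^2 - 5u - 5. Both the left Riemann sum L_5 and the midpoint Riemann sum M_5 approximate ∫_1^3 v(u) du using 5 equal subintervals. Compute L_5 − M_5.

3.52

L_5 = -35.12.
M_5 = -38.64.
L_5 − M_5 = 3.52.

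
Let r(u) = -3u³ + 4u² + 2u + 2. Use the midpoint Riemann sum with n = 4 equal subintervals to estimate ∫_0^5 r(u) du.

-255.0390625

Δu = (5 − 0)/4 = 1.25.
Midpoints: 0.625, 1.875, 3.125, 4.375.
r(0.625) = 2089/512, r(1.875) = 19/512, r(3.125) = -22651/512, r(4.375) = -83921/512.
Sum = Δu · [r(0.625) + r(1.875) + r(3.125) + r(4.375)].
Sum = -255.0390625.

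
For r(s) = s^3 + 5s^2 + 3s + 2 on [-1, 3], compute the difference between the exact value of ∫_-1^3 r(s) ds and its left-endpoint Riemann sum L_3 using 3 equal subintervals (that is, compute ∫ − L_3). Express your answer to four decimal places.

43.8519

Exact integral: ∫_-1^3 r(s) ds ≈ 86.666667.
L_3 ≈ 42.814815.
Error ≈ 86.666667 − 42.814815 ≈ 43.8519.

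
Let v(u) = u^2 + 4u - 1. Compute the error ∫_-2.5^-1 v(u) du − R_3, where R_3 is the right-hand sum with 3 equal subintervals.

Exact integral: ∫_-2.5^-1 v(u) du = -7.125.
R_3 = -6.875.
Error = -7.125 − (-6.875) = -0.25.

-0.25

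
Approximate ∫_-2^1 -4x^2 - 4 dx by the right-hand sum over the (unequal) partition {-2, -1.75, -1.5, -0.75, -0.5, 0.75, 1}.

Subinterval widths: 0.25, 0.25, 0.75, 0.25, 1.25, 0.25.
Right endpoints: -1.75, -1.5, -0.75, -0.5, 0.75, 1.
f(-1.75) = -16.25, f(-1.5) = -13, f(-0.75) = -6.25, f(-0.5) = -5, f(0.75) = -6.25, f(1) = -8.
Sum = Σ Δx_i · f(x_i).
Sum = -23.0625.

-23.0625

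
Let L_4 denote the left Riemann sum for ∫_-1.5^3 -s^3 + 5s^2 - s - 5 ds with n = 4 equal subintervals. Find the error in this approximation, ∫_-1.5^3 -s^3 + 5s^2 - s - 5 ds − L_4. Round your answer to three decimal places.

Exact integral: ∫_-1.5^3 f(s) ds = 5.765625.
L_4 ≈ 9.00879.
Error ≈ 5.765625 − 9.00879 ≈ -3.243.

-3.243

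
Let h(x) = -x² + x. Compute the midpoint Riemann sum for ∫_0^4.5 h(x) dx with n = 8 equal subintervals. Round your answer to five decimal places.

Δx = (4.5 − 0)/8 = 0.5625.
Midpoints: 0.28125, 0.84375, 1.40625, 1.96875, 2.53125, 3.09375, 3.65625, 4.21875.
h(0.28125) = 207/1024, h(0.84375) = 135/1024, h(1.40625) = -585/1024, h(1.96875) = -1953/1024, h(2.53125) = -3969/1024, h(3.09375) = -6633/1024, h(3.65625) = -9945/1024, h(4.21875) = -13905/1024.
Sum = Δx · [h(0.28125) + h(0.84375) + h(1.40625) + ...].
Sum ≈ -20.13135.

-20.13135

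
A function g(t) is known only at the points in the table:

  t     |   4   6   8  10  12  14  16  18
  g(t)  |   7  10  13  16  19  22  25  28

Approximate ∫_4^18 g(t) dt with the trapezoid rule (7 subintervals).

Δt = 2.
T_7 = (2/2)·[7 + 2·10 + 2·13 + 2·16 + 2·19 + 2·22 + 2·25 + 28] = 245.

245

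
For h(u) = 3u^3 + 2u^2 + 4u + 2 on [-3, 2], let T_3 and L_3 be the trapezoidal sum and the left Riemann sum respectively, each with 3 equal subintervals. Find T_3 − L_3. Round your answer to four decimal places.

T_3 ≈ -31.203704.
L_3 ≈ -127.037037.
T_3 − L_3 ≈ 95.8333.

95.8333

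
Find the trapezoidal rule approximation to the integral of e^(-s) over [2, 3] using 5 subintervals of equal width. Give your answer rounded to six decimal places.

0.085833

Δs = (3 − 2)/5 = 0.2.
f(2) ≈ 0.135335, f(2.2) ≈ 0.110803, f(2.4) ≈ 0.090718, f(2.6) ≈ 0.074274, f(2.8) ≈ 0.060810, f(3) ≈ 0.049787.
T_5 = (Δs/2)·[f(s_0) + 2f(s_1) + ... + 2f(s_{4}) + f(s_5)].
Sum ≈ 0.085833.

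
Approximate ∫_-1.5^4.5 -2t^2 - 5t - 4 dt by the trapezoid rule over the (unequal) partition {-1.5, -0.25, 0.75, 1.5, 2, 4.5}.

Subinterval widths: 1.25, 1, 0.75, 0.5, 2.5.
f(-1.5) = -1, f(-0.25) = -2.875, f(0.75) = -8.875, f(1.5) = -16, f(2) = -22, f(4.5) = -67.
On each subinterval the trapezoid contributes (Δt_i/2)·[f(t_{i-1}) + f(t_i)].
Sum = -138.375.

-138.375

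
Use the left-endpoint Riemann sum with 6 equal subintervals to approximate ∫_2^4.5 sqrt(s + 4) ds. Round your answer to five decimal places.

Δs = (4.5 − 2)/6 = 5/12.
Left endpoints: 2, 29/12, 17/6, 3.25, 11/3, 49/12.
f(2) ≈ 2.44949, f(29/12) ≈ 2.53311, f(17/6) ≈ 2.61406, f(3.25) ≈ 2.69258, f(11/3) ≈ 2.76887, f(49/12) ≈ 2.84312.
Sum = Δs · [f(2) + f(29/12) + f(17/6) + ...].
Sum ≈ 6.62552.

6.62552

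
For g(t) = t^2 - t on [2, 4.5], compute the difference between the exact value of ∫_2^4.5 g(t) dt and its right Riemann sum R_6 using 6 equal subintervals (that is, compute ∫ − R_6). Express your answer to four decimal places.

Exact integral: ∫_2^4.5 g(t) dt ≈ 19.583333.
R_6 ≈ 22.520255.
Error ≈ 19.583333 − 22.520255 ≈ -2.9369.

-2.9369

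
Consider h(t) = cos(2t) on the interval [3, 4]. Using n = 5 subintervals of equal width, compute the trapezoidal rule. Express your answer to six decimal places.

Δt = (4 − 3)/5 = 0.2.
h(3) ≈ 0.960170, h(3.2) ≈ 0.993185, h(3.4) ≈ 0.869397, h(3.6) ≈ 0.608351, h(3.8) ≈ 0.251260, h(4) ≈ -0.145500.
T_5 = (Δt/2)·[h(t_0) + 2h(t_1) + ... + 2h(t_{4}) + h(t_5)].
Sum ≈ 0.625906.

0.625906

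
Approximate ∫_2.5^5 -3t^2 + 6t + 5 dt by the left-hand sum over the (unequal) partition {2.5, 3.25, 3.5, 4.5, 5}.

Subinterval widths: 0.75, 0.25, 1, 0.5.
Left endpoints: 2.5, 3.25, 3.5, 4.5.
f(2.5) = 1.25, f(3.25) = -7.1875, f(3.5) = -10.75, f(4.5) = -28.75.
Sum = Σ Δt_i · f(t_i).
Sum = -25.984375.

-25.984375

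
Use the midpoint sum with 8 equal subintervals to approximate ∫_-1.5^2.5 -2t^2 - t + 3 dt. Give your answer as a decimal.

-2.5

Δt = (2.5 − (-1.5))/8 = 0.5.
Midpoints: -1.25, -0.75, -0.25, 0.25, 0.75, 1.25, 1.75, 2.25.
f(-1.25) = 1.125, f(-0.75) = 2.625, f(-0.25) = 3.125, f(0.25) = 2.625, f(0.75) = 1.125, f(1.25) = -1.375, f(1.75) = -4.875, f(2.25) = -9.375.
Sum = Δt · [f(-1.25) + f(-0.75) + f(-0.25) + ...].
Sum = -2.5.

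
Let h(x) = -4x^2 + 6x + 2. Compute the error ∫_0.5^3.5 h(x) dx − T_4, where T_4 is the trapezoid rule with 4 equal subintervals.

Exact integral: ∫_0.5^3.5 h(x) dx = -15.
T_4 = -16.125.
Error = -15 − (-16.125) = 1.125.

1.125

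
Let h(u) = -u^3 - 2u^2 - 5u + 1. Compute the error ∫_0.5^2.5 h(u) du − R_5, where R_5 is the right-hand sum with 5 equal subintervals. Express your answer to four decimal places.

7.8467

Exact integral: ∫_0.5^2.5 h(u) du ≈ -33.083333.
R_5 = -40.93.
Error ≈ -33.083333 − (-40.93) ≈ 7.8467.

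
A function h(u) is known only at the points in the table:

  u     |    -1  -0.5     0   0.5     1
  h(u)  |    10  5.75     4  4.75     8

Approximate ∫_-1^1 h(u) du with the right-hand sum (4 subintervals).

Δu = 0.5.
Sum = 0.5·[5.75 + 4 + 4.75 + 8] = 11.25.

11.25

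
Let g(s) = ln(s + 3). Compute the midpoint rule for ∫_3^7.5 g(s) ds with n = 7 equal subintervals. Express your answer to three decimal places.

9.440

Δs = (7.5 − 3)/7 = 9/14.
Midpoints: 93/28, 111/28, 129/28, 5.25, 165/28, 183/28, 201/28.
g(93/28) ≈ 1.844, g(111/28) ≈ 1.941, g(129/28) ≈ 2.029, g(5.25) ≈ 2.110, g(165/28) ≈ 2.185, g(183/28) ≈ 2.255, g(201/28) ≈ 2.320.
Sum = Δs · [g(93/28) + g(111/28) + g(129/28) + ...].
Sum ≈ 9.440.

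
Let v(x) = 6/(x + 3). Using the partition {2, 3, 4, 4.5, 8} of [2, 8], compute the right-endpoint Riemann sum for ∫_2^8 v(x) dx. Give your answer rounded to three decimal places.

Subinterval widths: 1, 1, 0.5, 3.5.
Right endpoints: 3, 4, 4.5, 8.
v(3) = 1, v(4) = 6/7, v(4.5) = 0.8, v(8) = 6/11.
Sum = Σ Δx_i · v(x_i).
Sum ≈ 4.166.

4.166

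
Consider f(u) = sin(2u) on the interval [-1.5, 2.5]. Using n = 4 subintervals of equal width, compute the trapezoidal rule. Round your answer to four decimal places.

Δu = (2.5 − (-1.5))/4 = 1.
f(-1.5) ≈ -0.1411, f(-0.5) ≈ -0.8415, f(0.5) ≈ 0.8415, f(1.5) ≈ 0.1411, f(2.5) ≈ -0.9589.
T_4 = (Δu/2)·[f(u_0) + 2f(u_1) + 2f(u_2) + 2f(u_3) + f(u_4)].
Sum ≈ -0.4089.

-0.4089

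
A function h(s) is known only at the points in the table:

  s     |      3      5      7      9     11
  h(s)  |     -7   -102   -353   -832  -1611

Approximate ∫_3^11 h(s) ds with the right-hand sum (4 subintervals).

Δs = 2.
Sum = 2·[(-102) + (-353) + (-832) + (-1611)] = -5796.

-5796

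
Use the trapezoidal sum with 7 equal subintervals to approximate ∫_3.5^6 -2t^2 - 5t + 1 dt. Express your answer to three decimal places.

-172.398

Δt = (6 − 3.5)/7 = 5/14.
f(3.5) = -41, f(27/7) = -2354/49, f(59/14) = -2724/49, f(32/7) = -3119/49, f(69/14) = -3539/49, f(37/7) = -3984/49, f(79/14) = -4454/49, f(6) = -101.
T_7 = (Δt/2)·[f(t_0) + 2f(t_1) + ... + 2f(t_{6}) + f(t_7)].
Sum ≈ -172.398.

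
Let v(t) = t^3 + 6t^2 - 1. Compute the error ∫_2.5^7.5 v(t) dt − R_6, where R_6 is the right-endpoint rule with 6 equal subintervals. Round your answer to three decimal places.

-306.424

Exact integral: ∫_2.5^7.5 v(t) dt = 1588.75.
R_6 ≈ 1895.17361.
Error ≈ 1588.75 − 1895.17361 ≈ -306.424.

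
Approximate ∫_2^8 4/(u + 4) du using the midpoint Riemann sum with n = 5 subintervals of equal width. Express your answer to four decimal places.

Δu = (8 − 2)/5 = 1.2.
Midpoints: 2.6, 3.8, 5, 6.2, 7.4.
f(2.6) = 20/33, f(3.8) = 20/39, f(5) = 4/9, f(6.2) = 20/51, f(7.4) = 20/57.
Sum = Δu · [f(2.6) + f(3.8) + f(5) + f(6.2) + f(7.4)].
Sum ≈ 2.7676.

2.7676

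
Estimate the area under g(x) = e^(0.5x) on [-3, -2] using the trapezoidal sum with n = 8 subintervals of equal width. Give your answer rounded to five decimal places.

0.28959

Δx = (-2 − (-3))/8 = 0.125.
g(-3) ≈ 0.22313, g(-2.875) ≈ 0.23752, g(-2.75) ≈ 0.25284, g(-2.625) ≈ 0.26915, g(-2.5) ≈ 0.28650, g(-2.375) ≈ 0.30498, g(-2.25) ≈ 0.32465, g(-2.125) ≈ 0.34559, g(-2) ≈ 0.36788.
T_8 = (Δx/2)·[g(x_0) + 2g(x_1) + ... + 2g(x_{7}) + g(x_8)].
Sum ≈ 0.28959.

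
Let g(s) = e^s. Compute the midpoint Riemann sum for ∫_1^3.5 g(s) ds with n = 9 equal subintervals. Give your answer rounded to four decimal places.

30.2997

Δs = (3.5 − 1)/9 = 5/18.
Midpoints: 41/36, 17/12, 61/36, 71/36, 2.25, 91/36, 101/36, 37/12, 121/36.
g(41/36) ≈ 3.1233, g(17/12) ≈ 4.1234, g(61/36) ≈ 5.4436, g(71/36) ≈ 7.1866, g(2.25) ≈ 9.4877, g(91/36) ≈ 12.5256, g(101/36) ≈ 16.5363, g(37/12) ≈ 21.8311, g(121/36) ≈ 28.8212.
Sum = Δs · [g(41/36) + g(17/12) + g(61/36) + ...].
Sum ≈ 30.2997.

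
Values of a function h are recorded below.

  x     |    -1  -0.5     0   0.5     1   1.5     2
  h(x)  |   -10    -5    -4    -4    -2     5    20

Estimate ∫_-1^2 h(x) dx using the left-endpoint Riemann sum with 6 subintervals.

-10

Δx = 0.5.
Sum = 0.5·[(-10) + (-5) + (-4) + (-4) + (-2) + 5] = -10.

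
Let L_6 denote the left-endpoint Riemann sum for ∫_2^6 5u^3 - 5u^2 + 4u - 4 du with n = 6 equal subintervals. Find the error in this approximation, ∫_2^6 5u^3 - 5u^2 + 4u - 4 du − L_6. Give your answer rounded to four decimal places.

Exact integral: ∫_2^6 f(u) du ≈ 1301.333333.
L_6 ≈ 1018.962963.
Error ≈ 1301.333333 − 1018.962963 ≈ 282.3704.

282.3704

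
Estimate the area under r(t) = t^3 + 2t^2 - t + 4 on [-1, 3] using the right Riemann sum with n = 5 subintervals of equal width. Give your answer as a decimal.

Δt = (3 − (-1))/5 = 0.8.
Right endpoints: -0.2, 0.6, 1.4, 2.2, 3.
r(-0.2) = 4.272, r(0.6) = 4.336, r(1.4) = 9.264, r(2.2) = 22.128, r(3) = 46.
Sum = Δt · [r(-0.2) + r(0.6) + r(1.4) + r(2.2) + r(3)].
Sum = 68.8.

68.8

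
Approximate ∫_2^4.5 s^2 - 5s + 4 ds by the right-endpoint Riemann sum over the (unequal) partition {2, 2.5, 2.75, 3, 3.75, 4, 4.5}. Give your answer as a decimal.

Subinterval widths: 0.5, 0.25, 0.25, 0.75, 0.25, 0.5.
Right endpoints: 2.5, 2.75, 3, 3.75, 4, 4.5.
f(2.5) = -2.25, f(2.75) = -2.1875, f(3) = -2, f(3.75) = -0.6875, f(4) = 0, f(4.5) = 1.75.
Sum = Σ Δs_i · f(s_i).
Sum = -1.8125.

-1.8125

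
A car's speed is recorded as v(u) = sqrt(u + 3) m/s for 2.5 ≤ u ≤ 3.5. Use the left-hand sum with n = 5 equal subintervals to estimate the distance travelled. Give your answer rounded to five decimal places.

Δu = (3.5 − 2.5)/5 = 0.2.
Left endpoints: 2.5, 2.7, 2.9, 3.1, 3.3.
v(2.5) ≈ 2.34521, v(2.7) ≈ 2.38747, v(2.9) ≈ 2.42899, v(3.1) ≈ 2.46982, v(3.3) ≈ 2.50998.
Sum = Δu · [v(2.5) + v(2.7) + v(2.9) + v(3.1) + v(3.3)].
Sum ≈ 2.42829.

2.42829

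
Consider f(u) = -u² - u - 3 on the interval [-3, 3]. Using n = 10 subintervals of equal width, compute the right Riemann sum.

Δu = (3 − (-3))/10 = 0.6.
Right endpoints: -2.4, -1.8, -1.2, -0.6, 0, 0.6, 1.2, 1.8, 2.4, 3.
f(-2.4) = -6.36, f(-1.8) = -4.44, f(-1.2) = -3.24, f(-0.6) = -2.76, f(0) = -3, f(0.6) = -3.96, f(1.2) = -5.64, f(1.8) = -8.04, f(2.4) = -11.16, f(3) = -15.
Sum = Δu · [f(-2.4) + f(-1.8) + f(-1.2) + ...].
Sum = -38.16.

-38.16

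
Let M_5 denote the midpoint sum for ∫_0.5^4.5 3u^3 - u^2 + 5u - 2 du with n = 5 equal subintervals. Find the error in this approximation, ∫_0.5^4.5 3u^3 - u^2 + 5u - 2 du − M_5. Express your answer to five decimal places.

Exact integral: ∫_0.5^4.5 f(u) du ≈ 319.1666667.
M_5 = 314.58.
Error ≈ 319.1666667 − 314.58 ≈ 4.58667.

4.58667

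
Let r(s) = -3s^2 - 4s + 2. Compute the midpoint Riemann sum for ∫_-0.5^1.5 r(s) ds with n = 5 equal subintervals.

-3.42

Δs = (1.5 − (-0.5))/5 = 0.4.
Midpoints: -0.3, 0.1, 0.5, 0.9, 1.3.
r(-0.3) = 2.93, r(0.1) = 1.57, r(0.5) = -0.75, r(0.9) = -4.03, r(1.3) = -8.27.
Sum = Δs · [r(-0.3) + r(0.1) + r(0.5) + r(0.9) + r(1.3)].
Sum = -3.42.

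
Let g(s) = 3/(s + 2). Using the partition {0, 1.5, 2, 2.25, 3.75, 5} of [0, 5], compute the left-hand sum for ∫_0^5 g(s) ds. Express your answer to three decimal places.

4.577

Subinterval widths: 1.5, 0.5, 0.25, 1.5, 1.25.
Left endpoints: 0, 1.5, 2, 2.25, 3.75.
g(0) = 1.5, g(1.5) = 6/7, g(2) = 0.75, g(2.25) = 12/17, g(3.75) = 12/23.
Sum = Σ Δs_i · g(s_i).
Sum ≈ 4.577.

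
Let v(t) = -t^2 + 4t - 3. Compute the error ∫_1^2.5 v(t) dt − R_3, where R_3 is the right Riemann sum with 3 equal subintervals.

Exact integral: ∫_1^2.5 v(t) dt = 1.125.
R_3 = 1.25.
Error = 1.125 − 1.25 = -0.125.

-0.125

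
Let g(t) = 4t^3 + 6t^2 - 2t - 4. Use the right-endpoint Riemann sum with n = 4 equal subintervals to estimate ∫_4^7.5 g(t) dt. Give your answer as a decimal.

4331.93359375

Δt = (7.5 − 4)/4 = 0.875.
Right endpoints: 4.875, 5.75, 6.625, 7.5.
g(4.875) = 592.2734375, g(5.75) = 943.3125, g(6.625) = 1409.1953125, g(7.5) = 2006.
Sum = Δt · [g(4.875) + g(5.75) + g(6.625) + g(7.5)].
Sum = 4331.93359375.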